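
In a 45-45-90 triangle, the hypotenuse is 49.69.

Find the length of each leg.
In a 45-45-90 triangle hypotenuse = leg·√2, so leg = hypotenuse/√2.
Leg = 49.69/√2 ≈ 49.69/1.41421 ≈ 35.1361

Each leg = 35.14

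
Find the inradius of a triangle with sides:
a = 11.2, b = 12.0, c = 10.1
r = Area/s where s is the semi-perimeter.
s = (11.2 + 12.0 + 10.1)/2 = 33.3/2 = 16.65
Area = √(s(s−a)(s−b)(s−c)) = √(16.65·5.45·4.65·6.55) ≈ √2763.79 ≈ 52.5718
r ≈ 52.5718/16.65 ≈ 3.15746

r = 3.157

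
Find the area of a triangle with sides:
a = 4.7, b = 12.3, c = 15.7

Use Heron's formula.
s = (4.7 + 12.3 + 15.7)/2 = 32.7/2 = 16.35
s − a = 11.65, s − b = 4.05, s − c = 0.65
s(s−a)(s−b)(s−c) = 16.35·11.65·4.05·0.65 ≈ 501.432
Area = √501.432 ≈ 22.3927

Area = 22.39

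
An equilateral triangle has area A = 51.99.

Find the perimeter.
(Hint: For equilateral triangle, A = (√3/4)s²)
A = (√3/4)s²  ⇒  s² = 4A/√3 = 4·51.99/√3 = 207.96/1.73205 ≈ 120.066
s ≈ √120.066 ≈ 10.9575
Perimeter = 3s ≈ 3·10.9575 ≈ 32.8724

Perimeter = 32.87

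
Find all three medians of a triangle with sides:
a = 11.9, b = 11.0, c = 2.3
Median formula: m_a = ½√(2b² + 2c² − a²) (and cyclically). a² = 141.61, b² = 121, c² = 5.29.
m_a = ½√(2·121 + 2·5.29 − 141.61) = ½√110.97 ≈ ½·10.5342 ≈ 5.26711
m_b = ½√(2·141.61 + 2·5.29 − 121) = ½√172.8 ≈ ½·13.1453 ≈ 6.57267
m_c = ½√(2·141.61 + 2·121 − 5.29) = ½√519.93 ≈ ½·22.802 ≈ 11.401

m_a = 5.267, m_b = 6.573, m_c = 11.4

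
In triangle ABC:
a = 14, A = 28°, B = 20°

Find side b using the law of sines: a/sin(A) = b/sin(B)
a/sin(A) = b/sin(B)  ⇒  b = a·sin(B)/sin(A) = 14·sin(20°)/sin(28°)
sin(20°) ≈ 0.34202, sin(28°) ≈ 0.469472
b ≈ 14·0.34202/0.469472 ≈ 4.78828/0.469472 ≈ 10.1993

b = 10.2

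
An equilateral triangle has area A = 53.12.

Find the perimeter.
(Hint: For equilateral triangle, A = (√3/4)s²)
A = (√3/4)s²  ⇒  s² = 4A/√3 = 4·53.12/√3 = 212.48/1.73205 ≈ 122.675
s ≈ √122.675 ≈ 11.0759
Perimeter = 3s ≈ 3·11.0759 ≈ 33.2277

Perimeter = 33.23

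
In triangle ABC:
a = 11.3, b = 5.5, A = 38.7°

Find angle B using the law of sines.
a/sin(A) = b/sin(B)  ⇒  sin(B) = b·sin(A)/a = 5.5·sin(38.7°)/11.3
sin(38.7°) ≈ 0.625243
sin(B) ≈ 5.5·0.625243/11.3 ≈ 3.43883/11.3 ≈ 0.304322
B = arcsin(0.304322) ≈ 17.7174°
(Since b ≤ a we need B ≤ A, so the obtuse alternative 180° − 17.7174° ≈ 162.283° is rejected.)

B = 17.72°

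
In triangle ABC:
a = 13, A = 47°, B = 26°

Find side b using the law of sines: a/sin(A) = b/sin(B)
a/sin(A) = b/sin(B)  ⇒  b = a·sin(B)/sin(A) = 13·sin(26°)/sin(47°)
sin(26°) ≈ 0.438371, sin(47°) ≈ 0.731354
b ≈ 13·0.438371/0.731354 ≈ 5.69882/0.731354 ≈ 7.79216

b = 7.792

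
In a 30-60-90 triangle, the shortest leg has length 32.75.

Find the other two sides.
In a 30-60-90 triangle the sides are in ratio 1 : √3 : 2 (short leg : long leg : hypotenuse).
Long leg = 32.75·√3 ≈ 32.75·1.73205 ≈ 56.7247
Hypotenuse = 2·32.75 = 65.5

Long leg = 32.75√3 = 56.72, Hypotenuse = 65.5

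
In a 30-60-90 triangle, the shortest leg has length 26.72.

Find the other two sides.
In a 30-60-90 triangle the sides are in ratio 1 : √3 : 2 (short leg : long leg : hypotenuse).
Long leg = 26.72·√3 ≈ 26.72·1.73205 ≈ 46.2804
Hypotenuse = 2·26.72 = 53.44

Long leg = 26.72√3 = 46.28, Hypotenuse = 53.44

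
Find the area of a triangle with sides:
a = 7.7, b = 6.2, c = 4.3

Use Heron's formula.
s = (7.7 + 6.2 + 4.3)/2 = 18.2/2 = 9.1
s − a = 1.4, s − b = 2.9, s − c = 4.8
s(s−a)(s−b)(s−c) = 9.1·1.4·2.9·4.8 ≈ 177.341
Area = √177.341 ≈ 13.3169

Area = 13.32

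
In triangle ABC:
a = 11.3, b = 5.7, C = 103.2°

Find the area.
Two sides and the included angle (SAS): A = ½·a·b·sin(C) = ½·11.3·5.7·sin(103.2°)
sin(103.2°) ≈ 0.973579
A ≈ ½·64.41·0.973579 = 32.205·0.973579 ≈ 31.3541

Area = 31.35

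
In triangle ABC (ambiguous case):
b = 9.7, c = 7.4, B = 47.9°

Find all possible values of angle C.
b/sin(B) = c/sin(C)  ⇒  sin(C) = c·sin(B)/b = 7.4·sin(47.9°)/9.7
sin(47.9°) ≈ 0.741976
sin(C) ≈ 7.4·0.741976/9.7 ≈ 5.49062/9.7 ≈ 0.566043
Candidate 1: C₁ = arcsin(0.566043) ≈ 34.4748°  →  A = 180° − 47.9° − 34.4748° ≈ 97.6252° > 0, valid
Candidate 2: C₂ = 180° − C₁ ≈ 145.525°  →  A = 180° − 47.9° − 145.525° ≈ -13.4252° ≤ 0, not a valid triangle

C = 34.47° (one solution)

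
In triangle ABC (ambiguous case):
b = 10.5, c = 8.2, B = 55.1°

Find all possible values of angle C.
b/sin(B) = c/sin(C)  ⇒  sin(C) = c·sin(B)/b = 8.2·sin(55.1°)/10.5
sin(55.1°) ≈ 0.820152
sin(C) ≈ 8.2·0.820152/10.5 ≈ 6.72525/10.5 ≈ 0.6405
Candidate 1: C₁ = arcsin(0.6405) ≈ 39.8291°  →  A = 180° − 55.1° − 39.8291° ≈ 85.0709° > 0, valid
Candidate 2: C₂ = 180° − C₁ ≈ 140.171°  →  A = 180° − 55.1° − 140.171° ≈ -15.2709° ≤ 0, not a valid triangle

C = 39.83° (one solution)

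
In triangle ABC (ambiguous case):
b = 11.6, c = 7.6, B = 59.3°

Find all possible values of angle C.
b/sin(B) = c/sin(C)  ⇒  sin(C) = c·sin(B)/b = 7.6·sin(59.3°)/11.6
sin(59.3°) ≈ 0.859852
sin(C) ≈ 7.6·0.859852/11.6 ≈ 6.53488/11.6 ≈ 0.563351
Candidate 1: C₁ = arcsin(0.563351) ≈ 34.2879°  →  A = 180° − 59.3° − 34.2879° ≈ 86.4121° > 0, valid
Candidate 2: C₂ = 180° − C₁ ≈ 145.712°  →  A = 180° − 59.3° − 145.712° ≈ -25.0121° ≤ 0, not a valid triangle

C = 34.29° (one solution)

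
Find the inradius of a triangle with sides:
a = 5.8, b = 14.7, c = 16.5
r = Area/s where s is the semi-perimeter.
s = (5.8 + 14.7 + 16.5)/2 = 37/2 = 18.5
Area = √(s(s−a)(s−b)(s−c)) = √(18.5·12.7·3.8·2) ≈ √1785.62 ≈ 42.2566
r ≈ 42.2566/18.5 ≈ 2.28414

r = 2.284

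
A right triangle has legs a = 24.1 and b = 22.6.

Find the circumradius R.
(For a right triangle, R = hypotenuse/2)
Hypotenuse c = √(a² + b²) = √(580.81 + 510.76) = √1091.57 ≈ 33.0389
R = c/2 ≈ 33.0389/2 ≈ 16.5195

R = 16.52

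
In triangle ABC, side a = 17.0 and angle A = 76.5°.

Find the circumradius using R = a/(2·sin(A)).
R = a/(2·sin(A)) = 17.0/(2·sin(76.5°))
sin(76.5°) ≈ 0.97237
R ≈ 17.0/(2·0.97237) = 17.0/1.94474 ≈ 8.74153

R = 8.742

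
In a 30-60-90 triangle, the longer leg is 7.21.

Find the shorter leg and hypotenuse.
In a 30-60-90 triangle the sides are in ratio 1 : √3 : 2, so short leg = long leg/√3 and hypotenuse = 2·(short leg).
Short leg = 7.21/√3 ≈ 7.21/1.73205 ≈ 4.1627
Hypotenuse = 2·4.1627 ≈ 8.32539

Short leg = 4.163, Hypotenuse = 8.325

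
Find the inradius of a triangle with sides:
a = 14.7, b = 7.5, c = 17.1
r = Area/s where s is the semi-perimeter.
s = (14.7 + 7.5 + 17.1)/2 = 39.3/2 = 19.65
Area = √(s(s−a)(s−b)(s−c)) = √(19.65·4.95·12.15·2.55) ≈ √3013.59 ≈ 54.8962
r ≈ 54.8962/19.65 ≈ 2.7937

r = 2.794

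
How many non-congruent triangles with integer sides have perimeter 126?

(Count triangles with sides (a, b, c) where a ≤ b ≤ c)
Let a ≤ b ≤ c with a + b + c = 126. The only binding inequality is a + b > c, i.e. 126 − c > c, so c < 126/2; and c ≥ 126/3 since c is the largest side.
So 42 ≤ c ≤ 62. For each c, b runs from ⌈(126 − c)/2⌉ up to c (then a = 126 − b − c satisfies 1 ≤ a ≤ b automatically), giving c − ⌈(126 − c)/2⌉ + 1 choices.
Summing over c: 1 + 2 + 4 + 5 + … + 29 + 31  (21 terms, c = 42, …, 62) = 331
Check (closed form: nearest integer to p²/48 for even p, (p+3)²/48 for odd p): 126²/48 = 15876/48 ≈ 330.75 → 331

331 triangles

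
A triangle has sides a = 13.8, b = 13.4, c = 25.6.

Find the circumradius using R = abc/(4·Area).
First find the area with Heron's formula.
s = (13.8 + 13.4 + 25.6)/2 = 26.4
Area = √(s(s−a)(s−b)(s−c)) = √(26.4·12.6·13·0.8) ≈ √3459.46 ≈ 58.8171
abc = 13.8·13.4·25.6 = 4733.952
R = abc/(4·Area) ≈ 4733.952/(4·58.8171) = 4733.952/235.269 ≈ 20.1215

R = 20.12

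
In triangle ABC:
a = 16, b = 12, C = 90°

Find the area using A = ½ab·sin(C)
A = ½·a·b·sin(C) = ½·16·12·sin(90°)
sin(90°) ≈ 1
A ≈ ½·192·1 = 96·1 ≈ 96

Area = 96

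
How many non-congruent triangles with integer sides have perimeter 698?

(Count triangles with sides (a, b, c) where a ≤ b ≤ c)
Let a ≤ b ≤ c with a + b + c = 698. The only binding inequality is a + b > c, i.e. 698 − c > c, so c < 698/2; and c ≥ 698/3 since c is the largest side.
So 233 ≤ c ≤ 348. For each c, b runs from ⌈(698 − c)/2⌉ up to c (then a = 698 − b − c satisfies 1 ≤ a ≤ b automatically), giving c − ⌈(698 − c)/2⌉ + 1 choices.
Summing over c: 1 + 3 + 4 + 6 + … + 172 + 174  (116 terms, c = 233, …, 348) = 10150
Check (closed form: nearest integer to p²/48 for even p, (p+3)²/48 for odd p): 698²/48 = 487204/48 ≈ 10150.08 → 10150

10150 triangles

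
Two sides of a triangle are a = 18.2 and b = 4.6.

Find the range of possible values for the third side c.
Triangle inequality: |a − b| < c < a + b
|a − b| = |18.2 − 4.6| = 13.6
a + b = 18.2 + 4.6 = 22.8

13.6 < c < 22.8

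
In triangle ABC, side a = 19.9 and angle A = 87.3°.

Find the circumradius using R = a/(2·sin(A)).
R = a/(2·sin(A)) = 19.9/(2·sin(87.3°))
sin(87.3°) ≈ 0.99889
R ≈ 19.9/(2·0.99889) = 19.9/1.99778 ≈ 9.96106

R = 9.961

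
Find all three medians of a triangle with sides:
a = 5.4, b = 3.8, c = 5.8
Median formula: m_a = ½√(2b² + 2c² − a²) (and cyclically). a² = 29.16, b² = 14.44, c² = 33.64.
m_a = ½√(2·14.44 + 2·33.64 − 29.16) = ½√67 ≈ ½·8.18535 ≈ 4.09268
m_b = ½√(2·29.16 + 2·33.64 − 14.44) = ½√111.16 ≈ ½·10.5432 ≈ 5.27162
m_c = ½√(2·29.16 + 2·14.44 − 33.64) = ½√53.56 ≈ ½·7.31847 ≈ 3.65923

m_a = 4.093, m_b = 5.272, m_c = 3.659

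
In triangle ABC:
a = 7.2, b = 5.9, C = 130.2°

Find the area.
Two sides and the included angle (SAS): A = ½·a·b·sin(C) = ½·7.2·5.9·sin(130.2°)
sin(130.2°) ≈ 0.763796
A ≈ ½·42.48·0.763796 = 21.24·0.763796 ≈ 16.223

Area = 16.22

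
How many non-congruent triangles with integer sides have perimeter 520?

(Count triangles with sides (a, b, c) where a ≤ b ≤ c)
Let a ≤ b ≤ c with a + b + c = 520. The only binding inequality is a + b > c, i.e. 520 − c > c, so c < 520/2; and c ≥ 520/3 since c is the largest side.
So 174 ≤ c ≤ 259. For each c, b runs from ⌈(520 − c)/2⌉ up to c (then a = 520 − b − c satisfies 1 ≤ a ≤ b automatically), giving c − ⌈(520 − c)/2⌉ + 1 choices.
Summing over c: 2 + 3 + 5 + 6 + … + 128 + 129  (86 terms, c = 174, …, 259) = 5633
Check (closed form: nearest integer to p²/48 for even p, (p+3)²/48 for odd p): 520²/48 = 270400/48 ≈ 5633.33 → 5633

5633 triangles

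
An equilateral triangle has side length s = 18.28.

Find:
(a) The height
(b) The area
(a) The height splits the triangle into two 30-60-90 halves: h = s·√3/2 = 18.28·1.73205/2 ≈ 31.6619/2 ≈ 15.8309
(b) Area = (√3/4)·s² = (√3/4)·18.28² = (√3/4)·334.1584 ≈ 0.433013·334.1584 ≈ 144.695

Height = 15.83, Area = 144.7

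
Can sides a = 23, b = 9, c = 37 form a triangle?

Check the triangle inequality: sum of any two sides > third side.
a + b vs c: 23 + 9 = 32 ≤ 37  ✗
a + c vs b: 23 + 37 = 60 > 9  ✓
b + c vs a: 9 + 37 = 46 > 23  ✓

No: 23 + 9 = 32 is not > 37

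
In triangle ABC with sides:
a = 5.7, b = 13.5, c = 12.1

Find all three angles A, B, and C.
Law of cosines for each angle (a² = 32.49, b² = 182.25, c² = 146.41):
cos(A) = (b² + c² − a²)/(2bc) = (182.25 + 146.41 − 32.49)/(2·13.5·12.1) = 296.17/326.7 ≈ 0.90655  ⇒  A ≈ 24.9671°
cos(B) = (a² + c² − b²)/(2ac) = (32.49 + 146.41 − 182.25)/(2·5.7·12.1) = -3.35/137.94 ≈ -0.0242859  ⇒  B ≈ 91.3916°
cos(C) = (a² + b² − c²)/(2ab) = (32.49 + 182.25 − 146.41)/(2·5.7·13.5) = 68.33/153.9 ≈ 0.44399  ⇒  C ≈ 63.6413°
Check: A + B + C ≈ 180°

A = 24.97°, B = 91.39°, C = 63.64°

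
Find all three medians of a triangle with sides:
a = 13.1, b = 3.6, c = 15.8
Median formula: m_a = ½√(2b² + 2c² − a²) (and cyclically). a² = 171.61, b² = 12.96, c² = 249.64.
m_a = ½√(2·12.96 + 2·249.64 − 171.61) = ½√353.59 ≈ ½·18.804 ≈ 9.40199
m_b = ½√(2·171.61 + 2·249.64 − 12.96) = ½√829.54 ≈ ½·28.8017 ≈ 14.4009
m_c = ½√(2·171.61 + 2·12.96 − 249.64) = ½√119.5 ≈ ½·10.9316 ≈ 5.4658

m_a = 9.402, m_b = 14.4, m_c = 5.466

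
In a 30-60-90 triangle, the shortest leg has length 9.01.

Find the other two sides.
In a 30-60-90 triangle the sides are in ratio 1 : √3 : 2 (short leg : long leg : hypotenuse).
Long leg = 9.01·√3 ≈ 9.01·1.73205 ≈ 15.6058
Hypotenuse = 2·9.01 = 18.02

Long leg = 9.01√3 = 15.61, Hypotenuse = 18.02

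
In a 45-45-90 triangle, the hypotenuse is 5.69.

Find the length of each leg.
In a 45-45-90 triangle hypotenuse = leg·√2, so leg = hypotenuse/√2.
Leg = 5.69/√2 ≈ 5.69/1.41421 ≈ 4.02344

Each leg = 4.023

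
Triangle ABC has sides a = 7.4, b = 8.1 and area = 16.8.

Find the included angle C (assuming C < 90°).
Area = ½·a·b·sin(C)  ⇒  sin(C) = 2·Area/(a·b) = 2·16.8/(7.4·8.1) = 33.6/59.94 ≈ 0.560561
C = arcsin(0.560561) ≈ 34.0946° (taking the acute solution since C < 90°)

C = 34.09°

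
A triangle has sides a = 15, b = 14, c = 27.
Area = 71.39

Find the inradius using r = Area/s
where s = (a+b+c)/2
s = (15 + 14 + 27)/2 = 56/2 = 28
r = Area/s = 71.39/28 ≈ 2.54964

r = 2.55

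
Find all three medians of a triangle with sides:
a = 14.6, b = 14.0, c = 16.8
Median formula: m_a = ½√(2b² + 2c² − a²) (and cyclically). a² = 213.16, b² = 196, c² = 282.24.
m_a = ½√(2·196 + 2·282.24 − 213.16) = ½√743.32 ≈ ½·27.2639 ≈ 13.6319
m_b = ½√(2·213.16 + 2·282.24 − 196) = ½√794.8 ≈ ½·28.1922 ≈ 14.0961
m_c = ½√(2·213.16 + 2·196 − 282.24) = ½√536.08 ≈ ½·23.1534 ≈ 11.5767

m_a = 13.63, m_b = 14.1, m_c = 11.58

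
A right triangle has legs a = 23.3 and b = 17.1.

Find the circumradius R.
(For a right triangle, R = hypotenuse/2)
Hypotenuse c = √(a² + b²) = √(542.89 + 292.41) = √835.3 ≈ 28.9016
R = c/2 ≈ 28.9016/2 ≈ 14.4508

R = 14.45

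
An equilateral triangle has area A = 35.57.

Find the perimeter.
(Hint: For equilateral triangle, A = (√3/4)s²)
A = (√3/4)s²  ⇒  s² = 4A/√3 = 4·35.57/√3 = 142.28/1.73205 ≈ 82.1454
s ≈ √82.1454 ≈ 9.06341
Perimeter = 3s ≈ 3·9.06341 ≈ 27.1902

Perimeter = 27.19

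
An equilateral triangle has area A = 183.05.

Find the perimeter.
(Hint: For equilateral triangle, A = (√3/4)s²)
A = (√3/4)s²  ⇒  s² = 4A/√3 = 4·183.05/√3 = 732.2/1.73205 ≈ 422.736
s ≈ √422.736 ≈ 20.5605
Perimeter = 3s ≈ 3·20.5605 ≈ 61.6816

Perimeter = 61.68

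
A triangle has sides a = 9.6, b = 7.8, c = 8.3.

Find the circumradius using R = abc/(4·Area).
First find the area with Heron's formula.
s = (9.6 + 7.8 + 8.3)/2 = 12.85
Area = √(s(s−a)(s−b)(s−c)) = √(12.85·3.25·5.05·4.55) ≈ √959.598 ≈ 30.9774
abc = 9.6·7.8·8.3 = 621.504
R = abc/(4·Area) ≈ 621.504/(4·30.9774) = 621.504/123.91 ≈ 5.01579

R = 5.016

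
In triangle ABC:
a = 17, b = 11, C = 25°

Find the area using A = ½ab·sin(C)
A = ½·a·b·sin(C) = ½·17·11·sin(25°)
sin(25°) ≈ 0.422618
A ≈ ½·187·0.422618 = 93.5·0.422618 ≈ 39.5148

Area = 39.51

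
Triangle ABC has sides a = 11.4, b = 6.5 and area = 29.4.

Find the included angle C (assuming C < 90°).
Area = ½·a·b·sin(C)  ⇒  sin(C) = 2·Area/(a·b) = 2·29.4/(11.4·6.5) = 58.8/74.1 ≈ 0.793522
C = arcsin(0.793522) ≈ 52.5159° (taking the acute solution since C < 90°)

C = 52.52°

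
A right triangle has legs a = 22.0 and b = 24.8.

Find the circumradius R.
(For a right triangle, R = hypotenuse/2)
Hypotenuse c = √(a² + b²) = √(484 + 615.04) = √1099.04 ≈ 33.1518
R = c/2 ≈ 33.1518/2 ≈ 16.5759

R = 16.58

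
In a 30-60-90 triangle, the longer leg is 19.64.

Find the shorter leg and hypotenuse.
In a 30-60-90 triangle the sides are in ratio 1 : √3 : 2, so short leg = long leg/√3 and hypotenuse = 2·(short leg).
Short leg = 19.64/√3 ≈ 19.64/1.73205 ≈ 11.3392
Hypotenuse = 2·11.3392 ≈ 22.6783

Short leg = 11.34, Hypotenuse = 22.68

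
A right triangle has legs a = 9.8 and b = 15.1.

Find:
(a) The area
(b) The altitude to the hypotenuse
(a) The legs are perpendicular, so Area = ½·a·b = ½·9.8·15.1 = ½·147.98 = 73.99
(b) Hypotenuse c = √(a² + b²) = √(96.04 + 228.01) = √324.05 ≈ 18.0014
    Area = ½·c·h_c  ⇒  h_c = 2·Area/c = 147.98/18.0014 ≈ 8.22048

Area = 73.99, h_c = 8.22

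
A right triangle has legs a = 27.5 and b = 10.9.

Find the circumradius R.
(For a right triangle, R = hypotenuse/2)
Hypotenuse c = √(a² + b²) = √(756.25 + 118.81) = √875.06 ≈ 29.5814
R = c/2 ≈ 29.5814/2 ≈ 14.7907

R = 14.79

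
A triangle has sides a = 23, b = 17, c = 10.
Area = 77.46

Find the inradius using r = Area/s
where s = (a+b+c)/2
s = (23 + 17 + 10)/2 = 50/2 = 25
r = Area/s = 77.46/25 ≈ 3.0984

r = 3.098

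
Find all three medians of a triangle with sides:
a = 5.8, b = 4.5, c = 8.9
Median formula: m_a = ½√(2b² + 2c² − a²) (and cyclically). a² = 33.64, b² = 20.25, c² = 79.21.
m_a = ½√(2·20.25 + 2·79.21 − 33.64) = ½√165.28 ≈ ½·12.8561 ≈ 6.42806
m_b = ½√(2·33.64 + 2·79.21 − 20.25) = ½√205.45 ≈ ½·14.3335 ≈ 7.16676
m_c = ½√(2·33.64 + 2·20.25 − 79.21) = ½√28.57 ≈ ½·5.34509 ≈ 2.67255

m_a = 6.428, m_b = 7.167, m_c = 2.673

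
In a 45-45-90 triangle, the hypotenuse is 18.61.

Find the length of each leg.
In a 45-45-90 triangle hypotenuse = leg·√2, so leg = hypotenuse/√2.
Leg = 18.61/√2 ≈ 18.61/1.41421 ≈ 13.1593

Each leg = 13.16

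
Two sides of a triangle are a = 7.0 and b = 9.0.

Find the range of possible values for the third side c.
Triangle inequality: |a − b| < c < a + b
|a − b| = |7.0 − 9.0| = 2
a + b = 7.0 + 9.0 = 16

2 < c < 16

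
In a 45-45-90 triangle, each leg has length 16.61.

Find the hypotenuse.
In a 45-45-90 triangle the sides are in ratio 1 : 1 : √2, so hypotenuse = leg·√2.
Hypotenuse = 16.61·√2 ≈ 16.61·1.41421 ≈ 23.4901

Hypotenuse = 16.61√2 = 23.49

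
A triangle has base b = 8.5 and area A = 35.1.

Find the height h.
A = ½·b·h  ⇒  h = 2A/b = 2·35.1/8.5 = 70.2/8.5 ≈ 8.25882

h = 8.259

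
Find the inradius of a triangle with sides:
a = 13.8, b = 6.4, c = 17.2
r = Area/s where s is the semi-perimeter.
s = (13.8 + 6.4 + 17.2)/2 = 37.4/2 = 18.7
Area = √(s(s−a)(s−b)(s−c)) = √(18.7·4.9·12.3·1.5) ≈ √1690.57 ≈ 41.1166
r ≈ 41.1166/18.7 ≈ 2.19875

r = 2.199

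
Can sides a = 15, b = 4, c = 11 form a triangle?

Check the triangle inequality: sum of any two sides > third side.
a + b vs c: 15 + 4 = 19 > 11  ✓
a + c vs b: 15 + 11 = 26 > 4  ✓
b + c vs a: 4 + 11 = 15 ≤ 15  ✗

No: 4 + 11 = 15 is not > 15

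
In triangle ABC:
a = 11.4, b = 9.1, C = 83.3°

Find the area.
Two sides and the included angle (SAS): A = ½·a·b·sin(C) = ½·11.4·9.1·sin(83.3°)
sin(83.3°) ≈ 0.993171
A ≈ ½·103.74·0.993171 = 51.87·0.993171 ≈ 51.5158

Area = 51.52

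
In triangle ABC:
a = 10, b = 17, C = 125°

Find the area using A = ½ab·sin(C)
A = ½·a·b·sin(C) = ½·10·17·sin(125°)
sin(125°) ≈ 0.819152
A ≈ ½·170·0.819152 = 85·0.819152 ≈ 69.6279

Area = 69.63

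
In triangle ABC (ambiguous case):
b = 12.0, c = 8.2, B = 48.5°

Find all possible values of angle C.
b/sin(B) = c/sin(C)  ⇒  sin(C) = c·sin(B)/b = 8.2·sin(48.5°)/12.0
sin(48.5°) ≈ 0.748956
sin(C) ≈ 8.2·0.748956/12.0 ≈ 6.14144/12.0 ≈ 0.511786
Candidate 1: C₁ = arcsin(0.511786) ≈ 30.7829°  →  A = 180° − 48.5° − 30.7829° ≈ 100.717° > 0, valid
Candidate 2: C₂ = 180° − C₁ ≈ 149.217°  →  A = 180° − 48.5° − 149.217° ≈ -17.7171° ≤ 0, not a valid triangle

C = 30.78° (one solution)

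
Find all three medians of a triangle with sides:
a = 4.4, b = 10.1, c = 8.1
Median formula: m_a = ½√(2b² + 2c² − a²) (and cyclically). a² = 19.36, b² = 102.01, c² = 65.61.
m_a = ½√(2·102.01 + 2·65.61 − 19.36) = ½√315.88 ≈ ½·17.773 ≈ 8.88651
m_b = ½√(2·19.36 + 2·65.61 − 102.01) = ½√67.93 ≈ ½·8.24197 ≈ 4.12098
m_c = ½√(2·19.36 + 2·102.01 − 65.61) = ½√177.13 ≈ ½·13.309 ≈ 6.65451

m_a = 8.887, m_b = 4.121, m_c = 6.655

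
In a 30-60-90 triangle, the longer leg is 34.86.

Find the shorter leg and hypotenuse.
In a 30-60-90 triangle the sides are in ratio 1 : √3 : 2, so short leg = long leg/√3 and hypotenuse = 2·(short leg).
Short leg = 34.86/√3 ≈ 34.86/1.73205 ≈ 20.1264
Hypotenuse = 2·20.1264 ≈ 40.2529

Short leg = 20.13, Hypotenuse = 40.25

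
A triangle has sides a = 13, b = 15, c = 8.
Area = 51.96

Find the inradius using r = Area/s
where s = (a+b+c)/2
s = (13 + 15 + 8)/2 = 36/2 = 18
r = Area/s = 51.96/18 ≈ 2.88667

r = 2.887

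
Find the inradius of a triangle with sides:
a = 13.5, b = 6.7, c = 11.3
r = Area/s where s is the semi-perimeter.
s = (13.5 + 6.7 + 11.3)/2 = 31.5/2 = 15.75
Area = √(s(s−a)(s−b)(s−c)) = √(15.75·2.25·9.05·4.45) ≈ √1427.16 ≈ 37.7777
r ≈ 37.7777/15.75 ≈ 2.39859

r = 2.399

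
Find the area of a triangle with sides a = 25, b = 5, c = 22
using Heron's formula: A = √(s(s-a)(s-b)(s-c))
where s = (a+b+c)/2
s = (25 + 5 + 22)/2 = 52/2 = 26
s − a = 1, s − b = 21, s − c = 4
s(s−a)(s−b)(s−c) = 26·1·21·4 = 2184
Area = √2184 ≈ 46.7333

s = 26.0, Area = 46.73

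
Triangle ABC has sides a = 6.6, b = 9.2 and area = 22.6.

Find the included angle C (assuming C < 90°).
Area = ½·a·b·sin(C)  ⇒  sin(C) = 2·Area/(a·b) = 2·22.6/(6.6·9.2) = 45.2/60.72 ≈ 0.744401
C = arcsin(0.744401) ≈ 48.1076° (taking the acute solution since C < 90°)

C = 48.11°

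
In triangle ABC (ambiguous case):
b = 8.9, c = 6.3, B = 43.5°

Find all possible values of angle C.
b/sin(B) = c/sin(C)  ⇒  sin(C) = c·sin(B)/b = 6.3·sin(43.5°)/8.9
sin(43.5°) ≈ 0.688355
sin(C) ≈ 6.3·0.688355/8.9 ≈ 4.33663/8.9 ≈ 0.487262
Candidate 1: C₁ = arcsin(0.487262) ≈ 29.1608°  →  A = 180° − 43.5° − 29.1608° ≈ 107.339° > 0, valid
Candidate 2: C₂ = 180° − C₁ ≈ 150.839°  →  A = 180° − 43.5° − 150.839° ≈ -14.3392° ≤ 0, not a valid triangle

C = 29.16° (one solution)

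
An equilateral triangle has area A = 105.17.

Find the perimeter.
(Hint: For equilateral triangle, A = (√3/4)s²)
A = (√3/4)s²  ⇒  s² = 4A/√3 = 4·105.17/√3 = 420.68/1.73205 ≈ 242.88
s ≈ √242.88 ≈ 15.5846
Perimeter = 3s ≈ 3·15.5846 ≈ 46.7538

Perimeter = 46.75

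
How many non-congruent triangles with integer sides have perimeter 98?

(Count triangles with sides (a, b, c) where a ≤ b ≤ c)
Let a ≤ b ≤ c with a + b + c = 98. The only binding inequality is a + b > c, i.e. 98 − c > c, so c < 98/2; and c ≥ 98/3 since c is the largest side.
So 33 ≤ c ≤ 48. For each c, b runs from ⌈(98 − c)/2⌉ up to c (then a = 98 − b − c satisfies 1 ≤ a ≤ b automatically), giving c − ⌈(98 − c)/2⌉ + 1 choices.
Summing over c: 1 + 3 + 4 + 6 + … + 22 + 24  (16 terms, c = 33, …, 48) = 200
Check (closed form: nearest integer to p²/48 for even p, (p+3)²/48 for odd p): 98²/48 = 9604/48 ≈ 200.08 → 200

200 triangles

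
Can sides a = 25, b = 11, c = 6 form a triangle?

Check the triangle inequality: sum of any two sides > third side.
a + b vs c: 25 + 11 = 36 > 6  ✓
a + c vs b: 25 + 6 = 31 > 11  ✓
b + c vs a: 11 + 6 = 17 ≤ 25  ✗

No: 11 + 6 = 17 is not > 25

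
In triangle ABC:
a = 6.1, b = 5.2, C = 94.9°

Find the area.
Two sides and the included angle (SAS): A = ½·a·b·sin(C) = ½·6.1·5.2·sin(94.9°)
sin(94.9°) ≈ 0.996345
A ≈ ½·31.72·0.996345 = 15.86·0.996345 ≈ 15.802

Area = 15.8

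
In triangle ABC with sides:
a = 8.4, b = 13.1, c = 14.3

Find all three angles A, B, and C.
Law of cosines for each angle (a² = 70.56, b² = 171.61, c² = 204.49):
cos(A) = (b² + c² − a²)/(2bc) = (171.61 + 204.49 − 70.56)/(2·13.1·14.3) = 305.54/374.66 ≈ 0.815513  ⇒  A ≈ 35.3619°
cos(B) = (a² + c² − b²)/(2ac) = (70.56 + 204.49 − 171.61)/(2·8.4·14.3) = 103.44/240.24 ≈ 0.430569  ⇒  B ≈ 64.4963°
cos(C) = (a² + b² − c²)/(2ab) = (70.56 + 171.61 − 204.49)/(2·8.4·13.1) = 37.68/220.08 ≈ 0.17121  ⇒  C ≈ 80.1418°
Check: A + B + C ≈ 180°

A = 35.36°, B = 64.5°, C = 80.14°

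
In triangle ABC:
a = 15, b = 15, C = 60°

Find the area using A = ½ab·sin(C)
A = ½·a·b·sin(C) = ½·15·15·sin(60°)
sin(60°) ≈ 0.866025
A ≈ ½·225·0.866025 = 112.5·0.866025 ≈ 97.4279

Area = 97.43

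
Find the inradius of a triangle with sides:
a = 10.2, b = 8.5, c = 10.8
r = Area/s where s is the semi-perimeter.
s = (10.2 + 8.5 + 10.8)/2 = 29.5/2 = 14.75
Area = √(s(s−a)(s−b)(s−c)) = √(14.75·4.55·6.25·3.95) ≈ √1656.84 ≈ 40.7043
r ≈ 40.7043/14.75 ≈ 2.75961

r = 2.76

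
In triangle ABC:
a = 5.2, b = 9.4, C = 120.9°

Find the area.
Two sides and the included angle (SAS): A = ½·a·b·sin(C) = ½·5.2·9.4·sin(120.9°)
sin(120.9°) ≈ 0.858065
A ≈ ½·48.88·0.858065 = 24.44·0.858065 ≈ 20.9711

Area = 20.97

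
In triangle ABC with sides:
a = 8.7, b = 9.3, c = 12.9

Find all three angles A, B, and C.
Law of cosines for each angle (a² = 75.69, b² = 86.49, c² = 166.41):
cos(A) = (b² + c² − a²)/(2bc) = (86.49 + 166.41 − 75.69)/(2·9.3·12.9) = 177.21/239.94 ≈ 0.73856  ⇒  A ≈ 42.3911°
cos(B) = (a² + c² − b²)/(2ac) = (75.69 + 166.41 − 86.49)/(2·8.7·12.9) = 155.61/224.46 ≈ 0.693264  ⇒  B ≈ 46.111°
cos(C) = (a² + b² − c²)/(2ab) = (75.69 + 86.49 − 166.41)/(2·8.7·9.3) = -4.23/161.82 ≈ -0.0261402  ⇒  C ≈ 91.4979°
Check: A + B + C ≈ 180°

A = 42.39°, B = 46.11°, C = 91.5°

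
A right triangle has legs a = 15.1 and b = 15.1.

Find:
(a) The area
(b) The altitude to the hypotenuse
(a) The legs are perpendicular, so Area = ½·a·b = ½·15.1·15.1 = ½·228.01 = 114.005
(b) Hypotenuse c = √(a² + b²) = √(228.01 + 228.01) = √456.02 ≈ 21.3546
    Area = ½·c·h_c  ⇒  h_c = 2·Area/c = 228.01/21.3546 ≈ 10.6773

Area = 114.005, h_c = 10.68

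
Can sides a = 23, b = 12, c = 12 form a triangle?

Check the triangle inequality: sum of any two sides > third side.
a + b vs c: 23 + 12 = 35 > 12  ✓
a + c vs b: 23 + 12 = 35 > 12  ✓
b + c vs a: 12 + 12 = 24 > 23  ✓

Yes, triangle inequality satisfied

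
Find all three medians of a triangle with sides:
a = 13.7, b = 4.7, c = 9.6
Median formula: m_a = ½√(2b² + 2c² − a²) (and cyclically). a² = 187.69, b² = 22.09, c² = 92.16.
m_a = ½√(2·22.09 + 2·92.16 − 187.69) = ½√40.81 ≈ ½·6.38827 ≈ 3.19414
m_b = ½√(2·187.69 + 2·92.16 − 22.09) = ½√537.61 ≈ ½·23.1864 ≈ 11.5932
m_c = ½√(2·187.69 + 2·22.09 − 92.16) = ½√327.4 ≈ ½·18.0942 ≈ 9.0471

m_a = 3.194, m_b = 11.59, m_c = 9.047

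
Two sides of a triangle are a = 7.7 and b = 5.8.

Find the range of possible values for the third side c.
Triangle inequality: |a − b| < c < a + b
|a − b| = |7.7 − 5.8| = 1.9
a + b = 7.7 + 5.8 = 13.5

1.9 < c < 13.5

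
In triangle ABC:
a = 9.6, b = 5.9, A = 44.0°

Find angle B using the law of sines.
a/sin(A) = b/sin(B)  ⇒  sin(B) = b·sin(A)/a = 5.9·sin(44.0°)/9.6
sin(44.0°) ≈ 0.694658
sin(B) ≈ 5.9·0.694658/9.6 ≈ 4.09848/9.6 ≈ 0.426925
B = arcsin(0.426925) ≈ 25.2726°
(Since b ≤ a we need B ≤ A, so the obtuse alternative 180° − 25.2726° ≈ 154.727° is rejected.)

B = 25.27°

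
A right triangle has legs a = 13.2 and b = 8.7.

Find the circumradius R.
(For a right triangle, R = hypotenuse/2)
Hypotenuse c = √(a² + b²) = √(174.24 + 75.69) = √249.93 ≈ 15.8092
R = c/2 ≈ 15.8092/2 ≈ 7.90459

R = 7.905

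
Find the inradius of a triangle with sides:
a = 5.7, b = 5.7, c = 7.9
r = Area/s where s is the semi-perimeter.
s = (5.7 + 5.7 + 7.9)/2 = 19.3/2 = 9.65
Area = √(s(s−a)(s−b)(s−c)) = √(9.65·3.95·3.95·1.75) ≈ √263.487 ≈ 16.2323
r ≈ 16.2323/9.65 ≈ 1.6821

r = 1.682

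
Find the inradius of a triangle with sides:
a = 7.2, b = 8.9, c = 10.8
r = Area/s where s is the semi-perimeter.
s = (7.2 + 8.9 + 10.8)/2 = 26.9/2 = 13.45
Area = √(s(s−a)(s−b)(s−c)) = √(13.45·6.25·4.55·2.65) ≈ √1013.58 ≈ 31.8368
r ≈ 31.8368/13.45 ≈ 2.36705

r = 2.367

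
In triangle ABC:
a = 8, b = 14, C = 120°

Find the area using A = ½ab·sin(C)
A = ½·a·b·sin(C) = ½·8·14·sin(120°)
sin(120°) ≈ 0.866025
A ≈ ½·112·0.866025 = 56·0.866025 ≈ 48.4974

Area = 48.5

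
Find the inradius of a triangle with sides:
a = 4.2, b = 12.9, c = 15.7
r = Area/s where s is the semi-perimeter.
s = (4.2 + 12.9 + 15.7)/2 = 32.8/2 = 16.4
Area = √(s(s−a)(s−b)(s−c)) = √(16.4·12.2·3.5·0.7) ≈ √490.196 ≈ 22.1404
r ≈ 22.1404/16.4 ≈ 1.35002

r = 1.35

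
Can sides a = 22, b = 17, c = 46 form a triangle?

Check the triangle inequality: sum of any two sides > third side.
a + b vs c: 22 + 17 = 39 ≤ 46  ✗
a + c vs b: 22 + 46 = 68 > 17  ✓
b + c vs a: 17 + 46 = 63 > 22  ✓

No: 22 + 17 = 39 is not > 46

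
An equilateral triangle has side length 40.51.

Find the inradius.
r = Area/s with s the semi-perimeter.
Area = (√3/4)·40.51² = (√3/4)·1641.0601 ≈ 0.433013·1641.0601 ≈ 710.6
s = 3·40.51/2 = 60.765
r ≈ 710.6/60.765 ≈ 11.6942
(Equivalently r = side/(2√3) = 40.51/3.4641 ≈ 11.6942.)

r = 11.69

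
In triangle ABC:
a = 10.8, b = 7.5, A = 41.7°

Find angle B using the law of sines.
a/sin(A) = b/sin(B)  ⇒  sin(B) = b·sin(A)/a = 7.5·sin(41.7°)/10.8
sin(41.7°) ≈ 0.66523
sin(B) ≈ 7.5·0.66523/10.8 ≈ 4.98923/10.8 ≈ 0.461966
B = arcsin(0.461966) ≈ 27.514°
(Since b ≤ a we need B ≤ A, so the obtuse alternative 180° − 27.514° ≈ 152.486° is rejected.)

B = 27.51°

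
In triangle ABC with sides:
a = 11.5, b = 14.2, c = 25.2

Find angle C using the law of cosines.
c² = a² + b² − 2ab·cos(C)  ⇒  cos(C) = (a² + b² − c²)/(2ab)
cos(C) = (11.5² + 14.2² − 25.2²)/(2·11.5·14.2) = (132.25 + 201.64 − 635.04)/326.6 = -301.15/326.6 ≈ -0.922076
C = arccos(-0.922076) ≈ 157.231°

C = 157.2°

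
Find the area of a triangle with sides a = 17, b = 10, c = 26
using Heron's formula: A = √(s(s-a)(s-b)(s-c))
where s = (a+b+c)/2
s = (17 + 10 + 26)/2 = 53/2 = 26.5
s − a = 9.5, s − b = 16.5, s − c = 0.5
s(s−a)(s−b)(s−c) = 26.5·9.5·16.5·0.5 = 2076.9375
Area = √2076.9375 ≈ 45.5734

s = 26.5, Area = 45.57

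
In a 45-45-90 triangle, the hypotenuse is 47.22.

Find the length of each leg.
In a 45-45-90 triangle hypotenuse = leg·√2, so leg = hypotenuse/√2.
Leg = 47.22/√2 ≈ 47.22/1.41421 ≈ 33.3896

Each leg = 33.39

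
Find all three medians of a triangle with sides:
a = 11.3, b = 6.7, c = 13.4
Median formula: m_a = ½√(2b² + 2c² − a²) (and cyclically). a² = 127.69, b² = 44.89, c² = 179.56.
m_a = ½√(2·44.89 + 2·179.56 − 127.69) = ½√321.21 ≈ ½·17.9223 ≈ 8.96117
m_b = ½√(2·127.69 + 2·179.56 − 44.89) = ½√569.61 ≈ ½·23.8665 ≈ 11.9333
m_c = ½√(2·127.69 + 2·44.89 − 179.56) = ½√165.6 ≈ ½·12.8686 ≈ 6.43428

m_a = 8.961, m_b = 11.93, m_c = 6.434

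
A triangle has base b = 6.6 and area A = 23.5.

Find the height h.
A = ½·b·h  ⇒  h = 2A/b = 2·23.5/6.6 = 47/6.6 ≈ 7.12121

h = 7.121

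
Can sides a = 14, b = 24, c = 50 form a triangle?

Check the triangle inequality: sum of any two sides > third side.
a + b vs c: 14 + 24 = 38 ≤ 50  ✗
a + c vs b: 14 + 50 = 64 > 24  ✓
b + c vs a: 24 + 50 = 74 > 14  ✓

No: 14 + 24 = 38 is not > 50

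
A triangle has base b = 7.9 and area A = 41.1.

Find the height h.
A = ½·b·h  ⇒  h = 2A/b = 2·41.1/7.9 = 82.2/7.9 ≈ 10.4051

h = 10.41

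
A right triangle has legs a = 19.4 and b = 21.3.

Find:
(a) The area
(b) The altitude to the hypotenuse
(a) The legs are perpendicular, so Area = ½·a·b = ½·19.4·21.3 = ½·413.22 = 206.61
(b) Hypotenuse c = √(a² + b²) = √(376.36 + 453.69) = √830.05 ≈ 28.8106
    Area = ½·c·h_c  ⇒  h_c = 2·Area/c = 413.22/28.8106 ≈ 14.3426

Area = 206.61, h_c = 14.34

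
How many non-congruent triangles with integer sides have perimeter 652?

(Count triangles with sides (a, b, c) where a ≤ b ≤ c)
Let a ≤ b ≤ c with a + b + c = 652. The only binding inequality is a + b > c, i.e. 652 − c > c, so c < 652/2; and c ≥ 652/3 since c is the largest side.
So 218 ≤ c ≤ 325. For each c, b runs from ⌈(652 − c)/2⌉ up to c (then a = 652 − b − c satisfies 1 ≤ a ≤ b automatically), giving c − ⌈(652 − c)/2⌉ + 1 choices.
Summing over c: 2 + 3 + 5 + 6 + … + 161 + 162  (108 terms, c = 218, …, 325) = 8856
Check (closed form: nearest integer to p²/48 for even p, (p+3)²/48 for odd p): 652²/48 = 425104/48 ≈ 8856.33 → 8856

8856 triangles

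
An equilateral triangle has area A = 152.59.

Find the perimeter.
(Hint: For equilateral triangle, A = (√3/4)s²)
A = (√3/4)s²  ⇒  s² = 4A/√3 = 4·152.59/√3 = 610.36/1.73205 ≈ 352.392
s ≈ √352.392 ≈ 18.7721
Perimeter = 3s ≈ 3·18.7721 ≈ 56.3163

Perimeter = 56.32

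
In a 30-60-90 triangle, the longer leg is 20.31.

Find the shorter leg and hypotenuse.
In a 30-60-90 triangle the sides are in ratio 1 : √3 : 2, so short leg = long leg/√3 and hypotenuse = 2·(short leg).
Short leg = 20.31/√3 ≈ 20.31/1.73205 ≈ 11.726
Hypotenuse = 2·11.726 ≈ 23.452

Short leg = 11.73, Hypotenuse = 23.45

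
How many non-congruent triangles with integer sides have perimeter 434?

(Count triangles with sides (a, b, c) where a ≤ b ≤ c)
Let a ≤ b ≤ c with a + b + c = 434. The only binding inequality is a + b > c, i.e. 434 − c > c, so c < 434/2; and c ≥ 434/3 since c is the largest side.
So 145 ≤ c ≤ 216. For each c, b runs from ⌈(434 − c)/2⌉ up to c (then a = 434 − b − c satisfies 1 ≤ a ≤ b automatically), giving c − ⌈(434 − c)/2⌉ + 1 choices.
Summing over c: 1 + 3 + 4 + 6 + … + 106 + 108  (72 terms, c = 145, …, 216) = 3924
Check (closed form: nearest integer to p²/48 for even p, (p+3)²/48 for odd p): 434²/48 = 188356/48 ≈ 3924.08 → 3924

3924 triangles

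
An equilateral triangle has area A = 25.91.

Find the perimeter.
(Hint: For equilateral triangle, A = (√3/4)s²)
A = (√3/4)s²  ⇒  s² = 4A/√3 = 4·25.91/√3 = 103.64/1.73205 ≈ 59.8366
s ≈ √59.8366 ≈ 7.73541
Perimeter = 3s ≈ 3·7.73541 ≈ 23.2062

Perimeter = 23.21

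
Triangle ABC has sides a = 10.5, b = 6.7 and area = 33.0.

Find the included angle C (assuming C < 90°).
Area = ½·a·b·sin(C)  ⇒  sin(C) = 2·Area/(a·b) = 2·33.0/(10.5·6.7) = 66/70.35 ≈ 0.938166
C = arcsin(0.938166) ≈ 69.7459° (taking the acute solution since C < 90°)

C = 69.75°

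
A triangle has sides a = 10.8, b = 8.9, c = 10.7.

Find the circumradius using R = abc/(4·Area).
First find the area with Heron's formula.
s = (10.8 + 8.9 + 10.7)/2 = 15.2
Area = √(s(s−a)(s−b)(s−c)) = √(15.2·4.4·6.3·4.5) ≈ √1896.05 ≈ 43.5436
abc = 10.8·8.9·10.7 = 1028.484
R = abc/(4·Area) ≈ 1028.484/(4·43.5436) = 1028.484/174.175 ≈ 5.9049

R = 5.905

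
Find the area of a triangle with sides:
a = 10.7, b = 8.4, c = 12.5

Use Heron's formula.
s = (10.7 + 8.4 + 12.5)/2 = 31.6/2 = 15.8
s − a = 5.1, s − b = 7.4, s − c = 3.3
s(s−a)(s−b)(s−c) = 15.8·5.1·7.4·3.3 ≈ 1967.76
Area = √1967.76 ≈ 44.3595

Area = 44.36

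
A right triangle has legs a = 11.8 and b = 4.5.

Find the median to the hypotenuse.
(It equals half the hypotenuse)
Hypotenuse c = √(a² + b²) = √(139.24 + 20.25) = √159.49 ≈ 12.6289
Median to hypotenuse = c/2 ≈ 12.6289/2 ≈ 6.31447

Median = 6.314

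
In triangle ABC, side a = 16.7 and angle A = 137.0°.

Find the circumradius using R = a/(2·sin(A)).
R = a/(2·sin(A)) = 16.7/(2·sin(137.0°))
sin(137.0°) ≈ 0.681998
R ≈ 16.7/(2·0.681998) = 16.7/1.364 ≈ 12.2434

R = 12.24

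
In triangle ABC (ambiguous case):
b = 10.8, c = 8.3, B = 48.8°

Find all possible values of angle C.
b/sin(B) = c/sin(C)  ⇒  sin(C) = c·sin(B)/b = 8.3·sin(48.8°)/10.8
sin(48.8°) ≈ 0.752415
sin(C) ≈ 8.3·0.752415/10.8 ≈ 6.24504/10.8 ≈ 0.578245
Candidate 1: C₁ = arcsin(0.578245) ≈ 35.3272°  →  A = 180° − 48.8° − 35.3272° ≈ 95.8728° > 0, valid
Candidate 2: C₂ = 180° − C₁ ≈ 144.673°  →  A = 180° − 48.8° − 144.673° ≈ -13.4728° ≤ 0, not a valid triangle

C = 35.33° (one solution)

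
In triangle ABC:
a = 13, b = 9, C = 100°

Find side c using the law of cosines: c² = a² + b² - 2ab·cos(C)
c² = 13² + 9² − 2·13·9·cos(100°)
cos(100°) ≈ -0.173648
c² ≈ 169 + 81 − 234·(-0.173648) ≈ 250 + 40.6337 ≈ 290.634
c ≈ √290.634 ≈ 17.048

c = 17.05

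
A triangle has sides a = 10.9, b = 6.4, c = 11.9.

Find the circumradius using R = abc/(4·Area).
First find the area with Heron's formula.
s = (10.9 + 6.4 + 11.9)/2 = 14.6
Area = √(s(s−a)(s−b)(s−c)) = √(14.6·3.7·8.2·2.7) ≈ √1196 ≈ 34.5833
abc = 10.9·6.4·11.9 = 830.144
R = abc/(4·Area) ≈ 830.144/(4·34.5833) = 830.144/138.333 ≈ 6.00105

R = 6.001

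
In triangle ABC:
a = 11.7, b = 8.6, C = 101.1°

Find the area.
Two sides and the included angle (SAS): A = ½·a·b·sin(C) = ½·11.7·8.6·sin(101.1°)
sin(101.1°) ≈ 0.981293
A ≈ ½·100.62·0.981293 = 50.31·0.981293 ≈ 49.3688

Area = 49.37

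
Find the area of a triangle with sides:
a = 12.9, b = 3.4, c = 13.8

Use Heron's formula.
s = (12.9 + 3.4 + 13.8)/2 = 30.1/2 = 15.05
s − a = 2.15, s − b = 11.65, s − c = 1.25
s(s−a)(s−b)(s−c) = 15.05·2.15·11.65·1.25 ≈ 471.206
Area = √471.206 ≈ 21.7073

Area = 21.71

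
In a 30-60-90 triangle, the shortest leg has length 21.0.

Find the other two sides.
In a 30-60-90 triangle the sides are in ratio 1 : √3 : 2 (short leg : long leg : hypotenuse).
Long leg = 21.0·√3 ≈ 21.0·1.73205 ≈ 36.3731
Hypotenuse = 2·21.0 = 42

Long leg = 21.0√3 = 36.37, Hypotenuse = 42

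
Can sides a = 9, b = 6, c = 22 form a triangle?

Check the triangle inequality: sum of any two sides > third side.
a + b vs c: 9 + 6 = 15 ≤ 22  ✗
a + c vs b: 9 + 22 = 31 > 6  ✓
b + c vs a: 6 + 22 = 28 > 9  ✓

No: 9 + 6 = 15 is not > 22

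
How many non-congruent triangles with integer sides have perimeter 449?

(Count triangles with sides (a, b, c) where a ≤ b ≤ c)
Let a ≤ b ≤ c with a + b + c = 449. The only binding inequality is a + b > c, i.e. 449 − c > c, so c < 449/2; and c ≥ 449/3 since c is the largest side.
So 150 ≤ c ≤ 224. For each c, b runs from ⌈(449 − c)/2⌉ up to c (then a = 449 − b − c satisfies 1 ≤ a ≤ b automatically), giving c − ⌈(449 − c)/2⌉ + 1 choices.
Summing over c: 1 + 3 + 4 + 6 + … + 111 + 112  (75 terms, c = 150, …, 224) = 4256
Check (closed form: nearest integer to p²/48 for even p, (p+3)²/48 for odd p): (449+3)²/48 = 452²/48 = 204304/48 ≈ 4256.33 → 4256

4256 triangles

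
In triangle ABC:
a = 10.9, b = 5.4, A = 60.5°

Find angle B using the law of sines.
a/sin(A) = b/sin(B)  ⇒  sin(B) = b·sin(A)/a = 5.4·sin(60.5°)/10.9
sin(60.5°) ≈ 0.870356
sin(B) ≈ 5.4·0.870356/10.9 ≈ 4.69992/10.9 ≈ 0.431185
B = arcsin(0.431185) ≈ 25.5428°
(Since b ≤ a we need B ≤ A, so the obtuse alternative 180° − 25.5428° ≈ 154.457° is rejected.)

B = 25.54°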